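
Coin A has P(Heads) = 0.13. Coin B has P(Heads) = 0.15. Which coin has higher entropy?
B

For binary distributions, entropy is maximized at p=0.5 and decreases as p moves toward 0 or 1.

H(A) = H(0.13) = 0.5574 bits
H(B) = H(0.15) = 0.6098 bits

Distribution B (p=0.15) is closer to uniform (p=0.5), so it has higher entropy.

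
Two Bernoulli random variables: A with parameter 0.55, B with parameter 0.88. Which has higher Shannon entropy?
A

For binary distributions, entropy is maximized at p=0.5 and decreases as p moves toward 0 or 1.

H(A) = H(0.55) = 0.9928 bits
H(B) = H(0.88) = 0.5294 bits

Distribution A (p=0.55) is closer to uniform (p=0.5), so it has higher entropy.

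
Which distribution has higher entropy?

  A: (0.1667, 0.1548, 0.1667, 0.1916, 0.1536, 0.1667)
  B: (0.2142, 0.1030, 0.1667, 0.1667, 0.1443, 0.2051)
A

Both distributions are close to uniform, making this a harder comparison.

H(A) = 2.5810 bits
H(B) = 2.5475 bits

The distribution closer to uniform has higher entropy.
Answer: A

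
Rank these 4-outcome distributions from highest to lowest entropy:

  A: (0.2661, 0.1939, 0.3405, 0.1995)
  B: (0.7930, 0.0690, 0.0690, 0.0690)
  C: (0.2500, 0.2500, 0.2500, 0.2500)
C > A > B

Key insight: Entropy is maximized by uniform distributions and minimized by concentrated distributions.

- Uniform distributions have maximum entropy log₂(4) = 2.0000 bits
- The more "peaked" or concentrated a distribution, the lower its entropy

Entropies:
  H(A) = 1.9603 bits
  H(B) = 1.0638 bits
  H(C) = 2.0000 bits

Ranking: C > A > B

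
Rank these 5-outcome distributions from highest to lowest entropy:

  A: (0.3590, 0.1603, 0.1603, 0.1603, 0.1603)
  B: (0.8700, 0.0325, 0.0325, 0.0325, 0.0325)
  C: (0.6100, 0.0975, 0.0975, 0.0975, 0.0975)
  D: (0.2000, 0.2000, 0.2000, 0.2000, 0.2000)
D > A > C > B

Key insight: Entropy is maximized by uniform distributions and minimized by concentrated distributions.

Entropies:
  H(A) = 2.2238 bits
  H(B) = 0.8174 bits
  H(C) = 1.7448 bits
  H(D) = 2.3219 bits

Ranking: D > A > C > B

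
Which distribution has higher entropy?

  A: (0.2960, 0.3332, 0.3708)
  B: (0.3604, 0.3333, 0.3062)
B

Both distributions are close to uniform, making this a harder comparison.

H(A) = 1.5789 bits
H(B) = 1.5818 bits

The distribution closer to uniform has higher entropy.
Answer: B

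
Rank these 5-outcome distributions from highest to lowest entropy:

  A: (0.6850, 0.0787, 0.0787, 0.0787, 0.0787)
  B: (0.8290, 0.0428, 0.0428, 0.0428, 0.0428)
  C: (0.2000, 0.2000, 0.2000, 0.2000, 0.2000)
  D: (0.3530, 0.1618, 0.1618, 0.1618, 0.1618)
C > D > A > B

Key insight: Entropy is maximized by uniform distributions and minimized by concentrated distributions.

Entropies:
  H(A) = 1.5289 bits
  H(B) = 1.0020 bits
  H(C) = 2.3219 bits
  H(D) = 2.2307 bits

Ranking: C > D > A > B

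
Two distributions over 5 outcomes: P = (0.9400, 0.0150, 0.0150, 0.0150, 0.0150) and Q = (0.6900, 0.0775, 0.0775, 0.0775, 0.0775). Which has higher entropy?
Q

P is highly concentrated on one outcome (94%), making it nearly deterministic. Q spreads its mass more evenly (max 69%). The more spread-out distribution has higher entropy: H(P) ≈ 0.447 bits, H(Q) ≈ 1.513 bits.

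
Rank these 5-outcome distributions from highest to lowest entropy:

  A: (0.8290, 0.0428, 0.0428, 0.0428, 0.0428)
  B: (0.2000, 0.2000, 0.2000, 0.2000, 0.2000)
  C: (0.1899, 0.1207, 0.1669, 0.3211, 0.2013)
B > C > A

Key insight: Entropy is maximized by uniform distributions and minimized by concentrated distributions.

- Uniform distributions have maximum entropy log₂(5) = 2.3219 bits
- The more "peaked" or concentrated a distribution, the lower its entropy

Entropies:
  H(A) = 1.0020 bits
  H(B) = 2.3219 bits
  H(C) = 2.2463 bits

Ranking: B > C > A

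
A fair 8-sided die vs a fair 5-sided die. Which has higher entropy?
8-sided die

Both are uniform distributions; for uniform over n outcomes, H = log₂(n). H(8-sided) = log₂(8) = 3.000 bits and H(5-sided) = log₂(5) = 2.322 bits. More outcomes in a uniform distribution means higher entropy.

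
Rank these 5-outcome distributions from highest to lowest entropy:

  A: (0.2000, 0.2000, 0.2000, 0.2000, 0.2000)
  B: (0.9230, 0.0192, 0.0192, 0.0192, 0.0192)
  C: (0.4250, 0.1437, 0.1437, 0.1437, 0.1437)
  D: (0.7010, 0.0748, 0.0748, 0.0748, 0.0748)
A > C > D > B

Key insight: Entropy is maximized by uniform distributions and minimized by concentrated distributions.

Entropies:
  H(A) = 2.3219 bits
  H(B) = 0.5455 bits
  H(C) = 2.1337 bits
  H(D) = 1.4781 bits

Ranking: A > C > D > B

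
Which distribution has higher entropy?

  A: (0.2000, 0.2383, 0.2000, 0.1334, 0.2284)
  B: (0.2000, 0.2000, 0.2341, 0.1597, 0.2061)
B

Both distributions are close to uniform, making this a harder comparison.

H(A) = 2.2960 bits
H(B) = 2.3115 bits

The distribution closer to uniform has higher entropy.
Answer: B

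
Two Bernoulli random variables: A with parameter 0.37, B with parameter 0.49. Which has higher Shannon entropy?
B

For binary distributions, entropy is maximized at p=0.5 and decreases as p moves toward 0 or 1.

H(A) = H(0.37) = 0.9507 bits
H(B) = H(0.49) = 0.9997 bits

Distribution B (p=0.49) is closer to uniform (p=0.5), so it has higher entropy.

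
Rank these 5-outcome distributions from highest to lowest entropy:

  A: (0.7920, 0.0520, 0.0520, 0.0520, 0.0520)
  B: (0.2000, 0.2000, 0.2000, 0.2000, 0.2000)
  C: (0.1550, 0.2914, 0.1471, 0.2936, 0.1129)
B > C > A

Key insight: Entropy is maximized by uniform distributions and minimized by concentrated distributions.

- Uniform distributions have maximum entropy log₂(5) = 2.3219 bits
- The more "peaked" or concentrated a distribution, the lower its entropy

Entropies:
  H(A) = 1.1536 bits
  H(B) = 2.3219 bits
  H(C) = 2.2164 bits

Ranking: B > C > A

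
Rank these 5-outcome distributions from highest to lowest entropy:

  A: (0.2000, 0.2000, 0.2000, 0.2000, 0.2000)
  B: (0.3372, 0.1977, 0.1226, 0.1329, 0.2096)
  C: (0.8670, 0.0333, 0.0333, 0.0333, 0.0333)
A > B > C

Key insight: Entropy is maximized by uniform distributions and minimized by concentrated distributions.

- Uniform distributions have maximum entropy log₂(5) = 2.3219 bits
- The more "peaked" or concentrated a distribution, the lower its entropy

Entropies:
  H(A) = 2.3219 bits
  H(B) = 2.2219 bits
  H(C) = 0.8316 bits

Ranking: A > B > C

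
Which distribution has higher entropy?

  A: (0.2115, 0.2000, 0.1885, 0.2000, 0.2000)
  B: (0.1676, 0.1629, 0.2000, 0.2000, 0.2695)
A

Both distributions are close to uniform, making this a harder comparison.

H(A) = 2.3210 bits
H(B) = 2.2969 bits

The distribution closer to uniform has higher entropy.
Answer: A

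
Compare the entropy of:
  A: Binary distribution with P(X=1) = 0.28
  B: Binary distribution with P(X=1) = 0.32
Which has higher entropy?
B

For binary distributions, entropy is maximized at p=0.5 and decreases as p moves toward 0 or 1.

H(A) = H(0.28) = 0.8555 bits
H(B) = H(0.32) = 0.9044 bits

Distribution B (p=0.32) is closer to uniform (p=0.5), so it has higher entropy.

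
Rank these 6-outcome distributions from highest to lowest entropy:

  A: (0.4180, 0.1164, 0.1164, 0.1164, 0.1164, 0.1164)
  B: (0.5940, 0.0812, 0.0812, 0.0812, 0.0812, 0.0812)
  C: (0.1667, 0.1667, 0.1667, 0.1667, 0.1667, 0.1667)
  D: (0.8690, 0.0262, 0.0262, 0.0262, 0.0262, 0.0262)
C > A > B > D

Key insight: Entropy is maximized by uniform distributions and minimized by concentrated distributions.

Entropies:
  H(A) = 2.3319 bits
  H(B) = 1.9171 bits
  H(C) = 2.5850 bits
  H(D) = 0.8643 bits

Ranking: C > A > B > D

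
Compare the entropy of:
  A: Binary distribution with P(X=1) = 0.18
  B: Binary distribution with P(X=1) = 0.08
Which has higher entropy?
A

For binary distributions, entropy is maximized at p=0.5 and decreases as p moves toward 0 or 1.

H(A) = H(0.18) = 0.6801 bits
H(B) = H(0.08) = 0.4022 bits

Distribution A (p=0.18) is closer to uniform (p=0.5), so it has higher entropy.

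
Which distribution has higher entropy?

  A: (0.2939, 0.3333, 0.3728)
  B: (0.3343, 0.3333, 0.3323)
B

Both distributions are close to uniform, making this a harder comparison.

H(A) = 1.5782 bits
H(B) = 1.5850 bits

The distribution closer to uniform has higher entropy.
Answer: B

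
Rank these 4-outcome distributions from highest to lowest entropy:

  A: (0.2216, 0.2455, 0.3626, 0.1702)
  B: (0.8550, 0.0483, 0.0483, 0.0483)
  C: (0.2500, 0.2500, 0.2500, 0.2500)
C > A > B

Key insight: Entropy is maximized by uniform distributions and minimized by concentrated distributions.

- Uniform distributions have maximum entropy log₂(4) = 2.0000 bits
- The more "peaked" or concentrated a distribution, the lower its entropy

Entropies:
  H(A) = 1.9447 bits
  H(B) = 0.8270 bits
  H(C) = 2.0000 bits

Ranking: C > A > B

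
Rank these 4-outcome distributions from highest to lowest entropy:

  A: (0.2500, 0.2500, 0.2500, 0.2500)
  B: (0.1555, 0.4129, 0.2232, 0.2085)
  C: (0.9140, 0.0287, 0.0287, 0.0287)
A > B > C

Key insight: Entropy is maximized by uniform distributions and minimized by concentrated distributions.

- Uniform distributions have maximum entropy log₂(4) = 2.0000 bits
- The more "peaked" or concentrated a distribution, the lower its entropy

Entropies:
  H(A) = 2.0000 bits
  H(B) = 1.8989 bits
  H(C) = 0.5593 bits

Ranking: A > B > C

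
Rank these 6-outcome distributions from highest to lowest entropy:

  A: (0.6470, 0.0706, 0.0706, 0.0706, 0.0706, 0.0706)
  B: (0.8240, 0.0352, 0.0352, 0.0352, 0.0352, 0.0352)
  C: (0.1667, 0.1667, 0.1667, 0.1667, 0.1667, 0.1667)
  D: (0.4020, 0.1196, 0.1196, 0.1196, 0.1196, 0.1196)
C > D > A > B

Key insight: Entropy is maximized by uniform distributions and minimized by concentrated distributions.

Entropies:
  H(A) = 1.7564 bits
  H(B) = 1.0799 bits
  H(C) = 2.5850 bits
  H(D) = 2.3606 bits

Ranking: C > D > A > B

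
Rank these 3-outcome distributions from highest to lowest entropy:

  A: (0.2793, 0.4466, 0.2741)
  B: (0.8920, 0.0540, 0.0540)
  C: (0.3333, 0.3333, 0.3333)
C > A > B

Key insight: Entropy is maximized by uniform distributions and minimized by concentrated distributions.

- Uniform distributions have maximum entropy log₂(3) = 1.5850 bits
- The more "peaked" or concentrated a distribution, the lower its entropy

Entropies:
  H(A) = 1.5451 bits
  H(B) = 0.6019 bits
  H(C) = 1.5850 bits

Ranking: C > A > B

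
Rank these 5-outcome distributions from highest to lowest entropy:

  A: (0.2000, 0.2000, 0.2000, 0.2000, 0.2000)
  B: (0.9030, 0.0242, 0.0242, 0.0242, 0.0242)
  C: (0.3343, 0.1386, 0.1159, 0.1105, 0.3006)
A > C > B

Key insight: Entropy is maximized by uniform distributions and minimized by concentrated distributions.

- Uniform distributions have maximum entropy log₂(5) = 2.3219 bits
- The more "peaked" or concentrated a distribution, the lower its entropy

Entropies:
  H(A) = 2.3219 bits
  H(B) = 0.6534 bits
  H(C) = 2.1565 bits

Ranking: A > C > B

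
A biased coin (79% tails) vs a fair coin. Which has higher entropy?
Fair coin

The fair coin is uniform (p=0.5), maximizing binary entropy at 1 bit. The biased coin has H(0.79) ≈ 0.741 bits — its outcome is more predictable, so its entropy is lower.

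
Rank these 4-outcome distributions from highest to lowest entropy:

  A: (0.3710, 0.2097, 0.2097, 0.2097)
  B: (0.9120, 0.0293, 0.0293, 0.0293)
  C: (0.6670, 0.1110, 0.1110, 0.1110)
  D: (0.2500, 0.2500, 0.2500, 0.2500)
D > A > C > B

Key insight: Entropy is maximized by uniform distributions and minimized by concentrated distributions.

Entropies:
  H(A) = 1.9484 bits
  H(B) = 0.5692 bits
  H(C) = 1.4458 bits
  H(D) = 2.0000 bits

Ranking: D > A > C > B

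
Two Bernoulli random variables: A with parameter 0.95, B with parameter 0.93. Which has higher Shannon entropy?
B

For binary distributions, entropy is maximized at p=0.5 and decreases as p moves toward 0 or 1.

H(A) = H(0.95) = 0.2864 bits
H(B) = H(0.93) = 0.3659 bits

Distribution B (p=0.93) is closer to uniform (p=0.5), so it has higher entropy.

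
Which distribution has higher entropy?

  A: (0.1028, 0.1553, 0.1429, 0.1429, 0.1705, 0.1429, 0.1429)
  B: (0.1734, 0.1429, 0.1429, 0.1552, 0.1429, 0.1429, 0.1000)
A

Both distributions are close to uniform, making this a harder comparison.

H(A) = 2.7940 bits
H(B) = 2.7918 bits

The distribution closer to uniform has higher entropy.
Answer: A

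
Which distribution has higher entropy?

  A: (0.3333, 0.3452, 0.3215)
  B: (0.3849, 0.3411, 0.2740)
A

Both distributions are close to uniform, making this a harder comparison.

H(A) = 1.5844 bits
H(B) = 1.5712 bits

The distribution closer to uniform has higher entropy.
Answer: A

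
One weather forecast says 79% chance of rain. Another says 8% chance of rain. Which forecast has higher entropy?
79% forecast

Treat each forecast as a Bernoulli distribution. Binary entropy is maximized at p=0.5 and falls off symmetrically toward 0 or 1. The 79% forecast is closer to 50%, so it is more uncertain. H(79%) ≈ 0.741 bits, H(8%) ≈ 0.402 bits.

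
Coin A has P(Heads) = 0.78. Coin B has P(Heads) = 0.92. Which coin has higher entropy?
A

For binary distributions, entropy is maximized at p=0.5 and decreases as p moves toward 0 or 1.

H(A) = H(0.78) = 0.7602 bits
H(B) = H(0.92) = 0.4022 bits

Distribution A (p=0.78) is closer to uniform (p=0.5), so it has higher entropy.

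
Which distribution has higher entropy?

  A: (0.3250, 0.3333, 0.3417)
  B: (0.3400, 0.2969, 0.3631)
A

Both distributions are close to uniform, making this a harder comparison.

H(A) = 1.5847 bits
H(B) = 1.5800 bits

The distribution closer to uniform has higher entropy.
Answer: A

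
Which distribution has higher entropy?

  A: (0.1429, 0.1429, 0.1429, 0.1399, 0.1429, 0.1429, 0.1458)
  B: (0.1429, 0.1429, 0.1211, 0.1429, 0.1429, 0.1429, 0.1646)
A

Both distributions are close to uniform, making this a harder comparison.

H(A) = 2.8073 bits
H(B) = 2.8025 bits

The distribution closer to uniform has higher entropy.
Answer: A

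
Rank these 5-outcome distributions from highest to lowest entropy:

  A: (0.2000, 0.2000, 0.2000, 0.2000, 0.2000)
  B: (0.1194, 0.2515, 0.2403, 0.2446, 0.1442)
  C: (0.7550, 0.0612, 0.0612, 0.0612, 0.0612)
A > B > C

Key insight: Entropy is maximized by uniform distributions and minimized by concentrated distributions.

- Uniform distributions have maximum entropy log₂(5) = 2.3219 bits
- The more "peaked" or concentrated a distribution, the lower its entropy

Entropies:
  H(A) = 2.3219 bits
  H(B) = 2.2610 bits
  H(C) = 1.2933 bits

Ranking: A > B > C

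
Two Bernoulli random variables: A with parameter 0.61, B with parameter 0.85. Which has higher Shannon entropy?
A

For binary distributions, entropy is maximized at p=0.5 and decreases as p moves toward 0 or 1.

H(A) = H(0.61) = 0.9648 bits
H(B) = H(0.85) = 0.6098 bits

Distribution A (p=0.61) is closer to uniform (p=0.5), so it has higher entropy.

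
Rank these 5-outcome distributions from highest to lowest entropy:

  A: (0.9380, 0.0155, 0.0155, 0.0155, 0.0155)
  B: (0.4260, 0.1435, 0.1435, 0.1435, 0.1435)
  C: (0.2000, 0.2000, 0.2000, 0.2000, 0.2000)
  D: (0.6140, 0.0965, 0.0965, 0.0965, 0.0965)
C > B > D > A

Key insight: Entropy is maximized by uniform distributions and minimized by concentrated distributions.

Entropies:
  H(A) = 0.4593 bits
  H(B) = 2.1321 bits
  H(C) = 2.3219 bits
  H(D) = 1.7342 bits

Ranking: C > B > D > A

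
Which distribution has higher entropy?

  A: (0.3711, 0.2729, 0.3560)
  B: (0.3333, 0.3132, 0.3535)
B

Both distributions are close to uniform, making this a harder comparison.

H(A) = 1.5725 bits
H(B) = 1.5832 bits

The distribution closer to uniform has higher entropy.
Answer: B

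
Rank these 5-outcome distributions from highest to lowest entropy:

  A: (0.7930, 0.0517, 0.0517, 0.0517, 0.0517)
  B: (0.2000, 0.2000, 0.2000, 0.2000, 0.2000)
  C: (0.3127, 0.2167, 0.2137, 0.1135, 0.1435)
B > C > A

Key insight: Entropy is maximized by uniform distributions and minimized by concentrated distributions.

- Uniform distributions have maximum entropy log₂(5) = 2.3219 bits
- The more "peaked" or concentrated a distribution, the lower its entropy

Entropies:
  H(A) = 1.1497 bits
  H(B) = 2.3219 bits
  H(C) = 2.2364 bits

Ranking: B > C > A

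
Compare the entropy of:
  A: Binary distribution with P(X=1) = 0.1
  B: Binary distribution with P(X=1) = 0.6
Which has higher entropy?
B

For binary distributions, entropy is maximized at p=0.5 and decreases as p moves toward 0 or 1.

H(A) = H(0.1) = 0.4690 bits
H(B) = H(0.6) = 0.9710 bits

Distribution B (p=0.6) is closer to uniform (p=0.5), so it has higher entropy.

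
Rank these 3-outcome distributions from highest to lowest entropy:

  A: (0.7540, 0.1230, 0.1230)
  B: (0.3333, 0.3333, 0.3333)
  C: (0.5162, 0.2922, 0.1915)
B > C > A

Key insight: Entropy is maximized by uniform distributions and minimized by concentrated distributions.

- Uniform distributions have maximum entropy log₂(3) = 1.5850 bits
- The more "peaked" or concentrated a distribution, the lower its entropy

Entropies:
  H(A) = 1.0509 bits
  H(B) = 1.5850 bits
  H(C) = 1.4678 bits

Ranking: B > C > A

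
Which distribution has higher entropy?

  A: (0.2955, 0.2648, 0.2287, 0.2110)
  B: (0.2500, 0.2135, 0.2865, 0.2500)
B

Both distributions are close to uniform, making this a harder comparison.

H(A) = 1.9878 bits
H(B) = 1.9923 bits

The distribution closer to uniform has higher entropy.
Answer: B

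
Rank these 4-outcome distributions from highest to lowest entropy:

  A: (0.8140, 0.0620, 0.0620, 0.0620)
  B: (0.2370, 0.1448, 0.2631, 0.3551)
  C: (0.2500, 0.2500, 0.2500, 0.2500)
C > B > A

Key insight: Entropy is maximized by uniform distributions and minimized by concentrated distributions.

- Uniform distributions have maximum entropy log₂(4) = 2.0000 bits
- The more "peaked" or concentrated a distribution, the lower its entropy

Entropies:
  H(A) = 0.9878 bits
  H(B) = 1.9331 bits
  H(C) = 2.0000 bits

Ranking: C > B > A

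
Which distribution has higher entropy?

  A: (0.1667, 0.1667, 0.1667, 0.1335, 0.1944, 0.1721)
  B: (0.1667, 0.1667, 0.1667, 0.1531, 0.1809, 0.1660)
B

Both distributions are close to uniform, making this a harder comparison.

H(A) = 2.5766 bits
H(B) = 2.5833 bits

The distribution closer to uniform has higher entropy.
Answer: B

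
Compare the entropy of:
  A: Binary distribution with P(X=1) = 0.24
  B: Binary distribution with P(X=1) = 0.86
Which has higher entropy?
A

For binary distributions, entropy is maximized at p=0.5 and decreases as p moves toward 0 or 1.

H(A) = H(0.24) = 0.7950 bits
H(B) = H(0.86) = 0.5842 bits

Distribution A (p=0.24) is closer to uniform (p=0.5), so it has higher entropy.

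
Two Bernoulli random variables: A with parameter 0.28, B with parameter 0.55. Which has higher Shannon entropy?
B

For binary distributions, entropy is maximized at p=0.5 and decreases as p moves toward 0 or 1.

H(A) = H(0.28) = 0.8555 bits
H(B) = H(0.55) = 0.9928 bits

Distribution B (p=0.55) is closer to uniform (p=0.5), so it has higher entropy.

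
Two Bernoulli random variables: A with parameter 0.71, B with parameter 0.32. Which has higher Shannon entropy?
B

For binary distributions, entropy is maximized at p=0.5 and decreases as p moves toward 0 or 1.

H(A) = H(0.71) = 0.8687 bits
H(B) = H(0.32) = 0.9044 bits

Distribution B (p=0.32) is closer to uniform (p=0.5), so it has higher entropy.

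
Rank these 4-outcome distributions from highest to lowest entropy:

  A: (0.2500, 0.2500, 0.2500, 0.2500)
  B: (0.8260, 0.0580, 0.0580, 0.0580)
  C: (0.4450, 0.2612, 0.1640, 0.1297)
A > C > B

Key insight: Entropy is maximized by uniform distributions and minimized by concentrated distributions.

- Uniform distributions have maximum entropy log₂(4) = 2.0000 bits
- The more "peaked" or concentrated a distribution, the lower its entropy

Entropies:
  H(A) = 2.0000 bits
  H(B) = 0.9426 bits
  H(C) = 1.8357 bits

Ranking: A > C > B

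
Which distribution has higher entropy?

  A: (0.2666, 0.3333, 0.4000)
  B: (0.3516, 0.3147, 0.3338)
B

Both distributions are close to uniform, making this a harder comparison.

H(A) = 1.5656 bits
H(B) = 1.5835 bits

The distribution closer to uniform has higher entropy.
Answer: B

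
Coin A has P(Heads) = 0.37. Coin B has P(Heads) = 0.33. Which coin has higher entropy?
A

For binary distributions, entropy is maximized at p=0.5 and decreases as p moves toward 0 or 1.

H(A) = H(0.37) = 0.9507 bits
H(B) = H(0.33) = 0.9149 bits

Distribution A (p=0.37) is closer to uniform (p=0.5), so it has higher entropy.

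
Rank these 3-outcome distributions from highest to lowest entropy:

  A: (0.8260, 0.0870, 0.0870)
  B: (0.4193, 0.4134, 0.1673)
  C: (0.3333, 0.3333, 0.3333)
C > B > A

Key insight: Entropy is maximized by uniform distributions and minimized by concentrated distributions.

- Uniform distributions have maximum entropy log₂(3) = 1.5850 bits
- The more "peaked" or concentrated a distribution, the lower its entropy

Entropies:
  H(A) = 0.8408 bits
  H(B) = 1.4841 bits
  H(C) = 1.5850 bits

Ranking: C > B > A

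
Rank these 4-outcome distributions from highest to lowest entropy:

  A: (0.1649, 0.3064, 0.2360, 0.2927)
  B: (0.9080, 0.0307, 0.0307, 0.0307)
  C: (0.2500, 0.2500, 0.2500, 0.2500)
C > A > B

Key insight: Entropy is maximized by uniform distributions and minimized by concentrated distributions.

- Uniform distributions have maximum entropy log₂(4) = 2.0000 bits
- The more "peaked" or concentrated a distribution, the lower its entropy

Entropies:
  H(A) = 1.9621 bits
  H(B) = 0.5889 bits
  H(C) = 2.0000 bits

Ranking: C > A > B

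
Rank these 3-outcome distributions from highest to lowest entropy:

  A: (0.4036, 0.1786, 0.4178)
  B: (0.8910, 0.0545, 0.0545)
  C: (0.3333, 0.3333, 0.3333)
C > A > B

Key insight: Entropy is maximized by uniform distributions and minimized by concentrated distributions.

- Uniform distributions have maximum entropy log₂(3) = 1.5850 bits
- The more "peaked" or concentrated a distribution, the lower its entropy

Entropies:
  H(A) = 1.4982 bits
  H(B) = 0.6059 bits
  H(C) = 1.5850 bits

Ranking: C > A > B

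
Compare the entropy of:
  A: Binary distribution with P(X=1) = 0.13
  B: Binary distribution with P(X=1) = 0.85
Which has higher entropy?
B

For binary distributions, entropy is maximized at p=0.5 and decreases as p moves toward 0 or 1.

H(A) = H(0.13) = 0.5574 bits
H(B) = H(0.85) = 0.6098 bits

Distribution B (p=0.85) is closer to uniform (p=0.5), so it has higher entropy.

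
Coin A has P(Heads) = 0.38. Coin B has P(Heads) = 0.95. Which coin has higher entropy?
A

For binary distributions, entropy is maximized at p=0.5 and decreases as p moves toward 0 or 1.

H(A) = H(0.38) = 0.9580 bits
H(B) = H(0.95) = 0.2864 bits

Distribution A (p=0.38) is closer to uniform (p=0.5), so it has higher entropy.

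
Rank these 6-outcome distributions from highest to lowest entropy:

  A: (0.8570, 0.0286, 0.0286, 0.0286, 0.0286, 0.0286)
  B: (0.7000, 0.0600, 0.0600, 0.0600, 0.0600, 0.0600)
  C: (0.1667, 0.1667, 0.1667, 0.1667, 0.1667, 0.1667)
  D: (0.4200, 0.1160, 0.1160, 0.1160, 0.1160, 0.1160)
C > D > B > A

Key insight: Entropy is maximized by uniform distributions and minimized by concentrated distributions.

Entropies:
  H(A) = 0.9241 bits
  H(B) = 1.5779 bits
  H(C) = 2.5850 bits
  H(D) = 2.3282 bits

Ranking: C > D > B > A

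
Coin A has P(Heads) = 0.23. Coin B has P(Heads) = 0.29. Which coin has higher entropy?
B

For binary distributions, entropy is maximized at p=0.5 and decreases as p moves toward 0 or 1.

H(A) = H(0.23) = 0.7780 bits
H(B) = H(0.29) = 0.8687 bits

Distribution B (p=0.29) is closer to uniform (p=0.5), so it has higher entropy.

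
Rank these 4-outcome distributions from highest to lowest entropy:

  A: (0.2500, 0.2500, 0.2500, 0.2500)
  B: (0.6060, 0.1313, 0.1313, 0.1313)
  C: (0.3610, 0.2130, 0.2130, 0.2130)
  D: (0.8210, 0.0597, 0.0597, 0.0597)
A > C > B > D

Key insight: Entropy is maximized by uniform distributions and minimized by concentrated distributions.

Entropies:
  H(A) = 2.0000 bits
  H(B) = 1.5918 bits
  H(C) = 1.9563 bits
  H(D) = 0.9616 bits

Ranking: A > C > B > D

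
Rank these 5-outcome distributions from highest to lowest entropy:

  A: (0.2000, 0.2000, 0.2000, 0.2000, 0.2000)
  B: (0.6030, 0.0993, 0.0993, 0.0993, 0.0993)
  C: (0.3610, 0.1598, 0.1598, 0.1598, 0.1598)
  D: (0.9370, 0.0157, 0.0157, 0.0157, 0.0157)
A > C > B > D

Key insight: Entropy is maximized by uniform distributions and minimized by concentrated distributions.

Entropies:
  H(A) = 2.3219 bits
  H(B) = 1.7632 bits
  H(C) = 2.2215 bits
  H(D) = 0.4652 bits

Ranking: A > C > B > D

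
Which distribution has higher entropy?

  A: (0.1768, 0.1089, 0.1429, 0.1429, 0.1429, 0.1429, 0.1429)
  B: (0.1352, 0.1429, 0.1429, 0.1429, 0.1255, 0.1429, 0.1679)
B

Both distributions are close to uniform, making this a harder comparison.

H(A) = 2.7956 bits
H(B) = 2.8025 bits

The distribution closer to uniform has higher entropy.
Answer: B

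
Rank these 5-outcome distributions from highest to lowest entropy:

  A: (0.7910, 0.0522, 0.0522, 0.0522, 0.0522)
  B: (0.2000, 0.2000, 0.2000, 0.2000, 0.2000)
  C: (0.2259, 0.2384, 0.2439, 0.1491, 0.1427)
B > C > A

Key insight: Entropy is maximized by uniform distributions and minimized by concentrated distributions.

- Uniform distributions have maximum entropy log₂(5) = 2.3219 bits
- The more "peaked" or concentrated a distribution, the lower its entropy

Entropies:
  H(A) = 1.1576 bits
  H(B) = 2.3219 bits
  H(C) = 2.2846 bits

Ranking: B > C > A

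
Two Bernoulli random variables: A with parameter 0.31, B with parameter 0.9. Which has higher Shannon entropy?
A

For binary distributions, entropy is maximized at p=0.5 and decreases as p moves toward 0 or 1.

H(A) = H(0.31) = 0.8932 bits
H(B) = H(0.9) = 0.4690 bits

Distribution A (p=0.31) is closer to uniform (p=0.5), so it has higher entropy.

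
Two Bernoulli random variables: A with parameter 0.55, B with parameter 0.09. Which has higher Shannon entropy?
A

For binary distributions, entropy is maximized at p=0.5 and decreases as p moves toward 0 or 1.

H(A) = H(0.55) = 0.9928 bits
H(B) = H(0.09) = 0.4365 bits

Distribution A (p=0.55) is closer to uniform (p=0.5), so it has higher entropy.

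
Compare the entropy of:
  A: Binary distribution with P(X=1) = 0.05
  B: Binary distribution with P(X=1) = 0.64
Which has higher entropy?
B

For binary distributions, entropy is maximized at p=0.5 and decreases as p moves toward 0 or 1.

H(A) = H(0.05) = 0.2864 bits
H(B) = H(0.64) = 0.9427 bits

Distribution B (p=0.64) is closer to uniform (p=0.5), so it has higher entropy.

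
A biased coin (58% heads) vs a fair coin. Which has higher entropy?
Fair coin

The fair coin is uniform (p=0.5), maximizing binary entropy at 1 bit. The biased coin has H(0.58) ≈ 0.981 bits — its outcome is more predictable, so its entropy is lower.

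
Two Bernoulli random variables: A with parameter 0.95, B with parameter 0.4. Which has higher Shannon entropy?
B

For binary distributions, entropy is maximized at p=0.5 and decreases as p moves toward 0 or 1.

H(A) = H(0.95) = 0.2864 bits
H(B) = H(0.4) = 0.9710 bits

Distribution B (p=0.4) is closer to uniform (p=0.5), so it has higher entropy.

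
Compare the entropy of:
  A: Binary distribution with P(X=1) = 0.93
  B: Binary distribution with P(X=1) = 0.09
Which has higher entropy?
B

For binary distributions, entropy is maximized at p=0.5 and decreases as p moves toward 0 or 1.

H(A) = H(0.93) = 0.3659 bits
H(B) = H(0.09) = 0.4365 bits

Distribution B (p=0.09) is closer to uniform (p=0.5), so it has higher entropy.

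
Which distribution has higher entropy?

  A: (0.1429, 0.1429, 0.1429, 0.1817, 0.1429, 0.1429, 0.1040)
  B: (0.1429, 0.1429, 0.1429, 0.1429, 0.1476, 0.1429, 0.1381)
B

Both distributions are close to uniform, making this a harder comparison.

H(A) = 2.7919 bits
H(B) = 2.8071 bits

The distribution closer to uniform has higher entropy.
Answer: B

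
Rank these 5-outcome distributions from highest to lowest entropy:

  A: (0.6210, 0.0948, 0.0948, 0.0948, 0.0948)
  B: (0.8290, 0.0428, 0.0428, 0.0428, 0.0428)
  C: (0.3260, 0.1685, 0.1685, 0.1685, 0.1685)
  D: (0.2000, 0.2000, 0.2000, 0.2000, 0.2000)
D > C > A > B

Key insight: Entropy is maximized by uniform distributions and minimized by concentrated distributions.

Entropies:
  H(A) = 1.7153 bits
  H(B) = 1.0020 bits
  H(C) = 2.2588 bits
  H(D) = 2.3219 bits

Ranking: D > C > A > B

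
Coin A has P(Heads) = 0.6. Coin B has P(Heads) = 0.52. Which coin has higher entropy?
B

For binary distributions, entropy is maximized at p=0.5 and decreases as p moves toward 0 or 1.

H(A) = H(0.6) = 0.9710 bits
H(B) = H(0.52) = 0.9988 bits

Distribution B (p=0.52) is closer to uniform (p=0.5), so it has higher entropy.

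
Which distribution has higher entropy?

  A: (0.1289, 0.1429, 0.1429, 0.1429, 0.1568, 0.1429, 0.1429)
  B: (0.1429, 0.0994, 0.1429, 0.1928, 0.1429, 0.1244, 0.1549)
A

Both distributions are close to uniform, making this a harder comparison.

H(A) = 2.8054 bits
H(B) = 2.7828 bits

The distribution closer to uniform has higher entropy.
Answer: A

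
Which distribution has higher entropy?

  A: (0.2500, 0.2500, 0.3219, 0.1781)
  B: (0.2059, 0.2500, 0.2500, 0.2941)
B

Both distributions are close to uniform, making this a harder comparison.

H(A) = 1.9698 bits
H(B) = 1.9887 bits

The distribution closer to uniform has higher entropy.
Answer: B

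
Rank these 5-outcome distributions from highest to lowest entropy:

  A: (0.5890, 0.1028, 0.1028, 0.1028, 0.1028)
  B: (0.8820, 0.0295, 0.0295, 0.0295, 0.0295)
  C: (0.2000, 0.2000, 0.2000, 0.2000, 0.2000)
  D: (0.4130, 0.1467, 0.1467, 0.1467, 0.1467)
C > D > A > B

Key insight: Entropy is maximized by uniform distributions and minimized by concentrated distributions.

Entropies:
  H(A) = 1.7990 bits
  H(B) = 0.7596 bits
  H(C) = 2.3219 bits
  H(D) = 2.1520 bits

Ranking: C > D > A > B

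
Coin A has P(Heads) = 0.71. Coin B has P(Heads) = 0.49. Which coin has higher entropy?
B

For binary distributions, entropy is maximized at p=0.5 and decreases as p moves toward 0 or 1.

H(A) = H(0.71) = 0.8687 bits
H(B) = H(0.49) = 0.9997 bits

Distribution B (p=0.49) is closer to uniform (p=0.5), so it has higher entropy.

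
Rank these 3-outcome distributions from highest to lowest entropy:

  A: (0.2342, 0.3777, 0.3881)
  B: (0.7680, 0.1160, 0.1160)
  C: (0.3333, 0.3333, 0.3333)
C > A > B

Key insight: Entropy is maximized by uniform distributions and minimized by concentrated distributions.

- Uniform distributions have maximum entropy log₂(3) = 1.5850 bits
- The more "peaked" or concentrated a distribution, the lower its entropy

Entropies:
  H(A) = 1.5510 bits
  H(B) = 1.0135 bits
  H(C) = 1.5850 bits

Ranking: C > A > B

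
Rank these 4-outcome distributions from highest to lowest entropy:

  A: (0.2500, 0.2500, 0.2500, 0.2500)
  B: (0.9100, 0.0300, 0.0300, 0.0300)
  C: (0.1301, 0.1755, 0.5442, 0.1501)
A > C > B

Key insight: Entropy is maximized by uniform distributions and minimized by concentrated distributions.

- Uniform distributions have maximum entropy log₂(4) = 2.0000 bits
- The more "peaked" or concentrated a distribution, the lower its entropy

Entropies:
  H(A) = 2.0000 bits
  H(B) = 0.5791 bits
  H(C) = 1.7118 bits

Ranking: A > C > B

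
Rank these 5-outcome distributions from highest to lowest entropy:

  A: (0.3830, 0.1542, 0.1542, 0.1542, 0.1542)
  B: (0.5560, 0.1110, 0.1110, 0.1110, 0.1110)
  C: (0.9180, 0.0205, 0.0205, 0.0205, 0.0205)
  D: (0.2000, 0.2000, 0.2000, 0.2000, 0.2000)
D > A > B > C

Key insight: Entropy is maximized by uniform distributions and minimized by concentrated distributions.

Entropies:
  H(A) = 2.1941 bits
  H(B) = 1.8789 bits
  H(C) = 0.5732 bits
  H(D) = 2.3219 bits

Ranking: D > A > B > C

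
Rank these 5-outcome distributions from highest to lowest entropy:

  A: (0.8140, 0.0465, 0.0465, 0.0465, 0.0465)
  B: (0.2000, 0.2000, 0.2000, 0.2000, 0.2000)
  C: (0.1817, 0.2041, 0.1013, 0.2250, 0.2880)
B > C > A

Key insight: Entropy is maximized by uniform distributions and minimized by concentrated distributions.

- Uniform distributions have maximum entropy log₂(5) = 2.3219 bits
- The more "peaked" or concentrated a distribution, the lower its entropy

Entropies:
  H(A) = 1.0650 bits
  H(B) = 2.3219 bits
  H(C) = 2.2509 bits

Ranking: B > C > A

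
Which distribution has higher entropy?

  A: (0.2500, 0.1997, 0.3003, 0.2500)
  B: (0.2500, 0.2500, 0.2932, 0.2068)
B

Both distributions are close to uniform, making this a harder comparison.

H(A) = 1.9853 bits
H(B) = 1.9892 bits

The distribution closer to uniform has higher entropy.
Answer: B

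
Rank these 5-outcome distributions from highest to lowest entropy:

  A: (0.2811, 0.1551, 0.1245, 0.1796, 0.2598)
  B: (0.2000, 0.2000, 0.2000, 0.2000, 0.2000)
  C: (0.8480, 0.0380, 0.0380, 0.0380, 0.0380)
B > A > C

Key insight: Entropy is maximized by uniform distributions and minimized by concentrated distributions.

- Uniform distributions have maximum entropy log₂(5) = 2.3219 bits
- The more "peaked" or concentrated a distribution, the lower its entropy

Entropies:
  H(A) = 2.2559 bits
  H(B) = 2.3219 bits
  H(C) = 0.9188 bits

Ranking: B > A > C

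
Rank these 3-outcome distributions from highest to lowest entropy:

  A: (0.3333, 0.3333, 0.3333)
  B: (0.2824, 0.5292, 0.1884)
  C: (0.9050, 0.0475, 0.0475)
A > B > C

Key insight: Entropy is maximized by uniform distributions and minimized by concentrated distributions.

- Uniform distributions have maximum entropy log₂(3) = 1.5850 bits
- The more "peaked" or concentrated a distribution, the lower its entropy

Entropies:
  H(A) = 1.5850 bits
  H(B) = 1.4546 bits
  H(C) = 0.5479 bits

Ranking: A > B > C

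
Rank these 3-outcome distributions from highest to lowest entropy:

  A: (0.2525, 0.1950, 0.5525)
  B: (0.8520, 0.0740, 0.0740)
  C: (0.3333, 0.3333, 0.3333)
C > A > B

Key insight: Entropy is maximized by uniform distributions and minimized by concentrated distributions.

- Uniform distributions have maximum entropy log₂(3) = 1.5850 bits
- The more "peaked" or concentrated a distribution, the lower its entropy

Entropies:
  H(A) = 1.4342 bits
  H(B) = 0.7528 bits
  H(C) = 1.5850 bits

Ranking: C > A > B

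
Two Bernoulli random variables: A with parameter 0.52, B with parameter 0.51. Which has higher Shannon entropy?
B

For binary distributions, entropy is maximized at p=0.5 and decreases as p moves toward 0 or 1.

H(A) = H(0.52) = 0.9988 bits
H(B) = H(0.51) = 0.9997 bits

Distribution B (p=0.51) is closer to uniform (p=0.5), so it has higher entropy.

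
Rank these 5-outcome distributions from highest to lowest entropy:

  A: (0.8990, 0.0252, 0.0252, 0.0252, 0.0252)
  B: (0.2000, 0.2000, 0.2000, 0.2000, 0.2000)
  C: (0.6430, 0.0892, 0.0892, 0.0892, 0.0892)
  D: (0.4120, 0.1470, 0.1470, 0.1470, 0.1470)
B > D > C > A

Key insight: Entropy is maximized by uniform distributions and minimized by concentrated distributions.

Entropies:
  H(A) = 0.6742 bits
  H(B) = 2.3219 bits
  H(C) = 1.6542 bits
  H(D) = 2.1535 bits

Ranking: B > D > C > A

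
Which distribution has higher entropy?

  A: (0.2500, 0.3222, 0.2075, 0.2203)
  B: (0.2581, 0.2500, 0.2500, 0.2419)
B

Both distributions are close to uniform, making this a harder comparison.

H(A) = 1.9780 bits
H(B) = 1.9996 bits

The distribution closer to uniform has higher entropy.
Answer: B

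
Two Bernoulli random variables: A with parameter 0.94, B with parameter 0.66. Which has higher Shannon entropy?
B

For binary distributions, entropy is maximized at p=0.5 and decreases as p moves toward 0 or 1.

H(A) = H(0.94) = 0.3274 bits
H(B) = H(0.66) = 0.9248 bits

Distribution B (p=0.66) is closer to uniform (p=0.5), so it has higher entropy.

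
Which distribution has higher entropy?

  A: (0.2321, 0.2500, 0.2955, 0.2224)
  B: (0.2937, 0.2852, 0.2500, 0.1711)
A

Both distributions are close to uniform, making this a harder comparison.

H(A) = 1.9911 bits
H(B) = 1.9712 bits

The distribution closer to uniform has higher entropy.
Answer: A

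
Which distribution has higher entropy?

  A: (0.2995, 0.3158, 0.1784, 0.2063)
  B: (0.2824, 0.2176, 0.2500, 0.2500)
B

Both distributions are close to uniform, making this a harder comparison.

H(A) = 1.9595 bits
H(B) = 1.9939 bits

The distribution closer to uniform has higher entropy.
Answer: B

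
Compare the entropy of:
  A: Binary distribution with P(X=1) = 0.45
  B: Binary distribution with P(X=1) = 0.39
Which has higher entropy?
A

For binary distributions, entropy is maximized at p=0.5 and decreases as p moves toward 0 or 1.

H(A) = H(0.45) = 0.9928 bits
H(B) = H(0.39) = 0.9648 bits

Distribution A (p=0.45) is closer to uniform (p=0.5), so it has higher entropy.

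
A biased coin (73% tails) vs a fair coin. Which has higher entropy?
Fair coin

The fair coin is uniform (p=0.5), maximizing binary entropy at 1 bit. The biased coin has H(0.73) ≈ 0.841 bits — its outcome is more predictable, so its entropy is lower.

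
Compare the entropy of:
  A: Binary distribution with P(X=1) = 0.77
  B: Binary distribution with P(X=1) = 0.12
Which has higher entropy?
A

For binary distributions, entropy is maximized at p=0.5 and decreases as p moves toward 0 or 1.

H(A) = H(0.77) = 0.7780 bits
H(B) = H(0.12) = 0.5294 bits

Distribution A (p=0.77) is closer to uniform (p=0.5), so it has higher entropy.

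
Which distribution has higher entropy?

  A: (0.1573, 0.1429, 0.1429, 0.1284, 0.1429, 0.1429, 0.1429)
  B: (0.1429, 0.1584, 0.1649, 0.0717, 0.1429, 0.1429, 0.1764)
A

Both distributions are close to uniform, making this a harder comparison.

H(A) = 2.8052 bits
H(B) = 2.7672 bits

The distribution closer to uniform has higher entropy.
Answer: A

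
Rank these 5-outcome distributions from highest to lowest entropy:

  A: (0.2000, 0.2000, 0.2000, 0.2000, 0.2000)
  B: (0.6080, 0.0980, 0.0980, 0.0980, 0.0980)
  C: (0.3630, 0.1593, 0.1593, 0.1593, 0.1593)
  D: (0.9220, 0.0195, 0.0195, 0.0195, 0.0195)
A > C > B > D

Key insight: Entropy is maximized by uniform distributions and minimized by concentrated distributions.

Entropies:
  H(A) = 2.3219 bits
  H(B) = 1.7501 bits
  H(C) = 2.2191 bits
  H(D) = 0.5511 bits

Ranking: A > C > B > D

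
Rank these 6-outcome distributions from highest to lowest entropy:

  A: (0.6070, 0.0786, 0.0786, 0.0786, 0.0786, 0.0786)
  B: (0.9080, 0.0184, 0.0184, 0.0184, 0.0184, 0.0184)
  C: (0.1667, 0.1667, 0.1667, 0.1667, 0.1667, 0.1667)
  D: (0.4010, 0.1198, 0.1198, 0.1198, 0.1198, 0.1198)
C > D > A > B

Key insight: Entropy is maximized by uniform distributions and minimized by concentrated distributions.

Entropies:
  H(A) = 1.8792 bits
  H(B) = 0.6567 bits
  H(C) = 2.5850 bits
  H(D) = 2.3624 bits

Ranking: C > D > A > B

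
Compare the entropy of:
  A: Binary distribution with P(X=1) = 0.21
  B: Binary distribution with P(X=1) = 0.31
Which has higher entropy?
B

For binary distributions, entropy is maximized at p=0.5 and decreases as p moves toward 0 or 1.

H(A) = H(0.21) = 0.7415 bits
H(B) = H(0.31) = 0.8932 bits

Distribution B (p=0.31) is closer to uniform (p=0.5), so it has higher entropy.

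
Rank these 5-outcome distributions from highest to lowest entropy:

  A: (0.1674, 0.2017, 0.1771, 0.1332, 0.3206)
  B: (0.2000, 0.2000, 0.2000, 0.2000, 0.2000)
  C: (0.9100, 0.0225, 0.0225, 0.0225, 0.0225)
B > A > C

Key insight: Entropy is maximized by uniform distributions and minimized by concentrated distributions.

- Uniform distributions have maximum entropy log₂(5) = 2.3219 bits
- The more "peaked" or concentrated a distribution, the lower its entropy

Entropies:
  H(A) = 2.2534 bits
  H(B) = 2.3219 bits
  H(C) = 0.6165 bits

Ranking: B > A > C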